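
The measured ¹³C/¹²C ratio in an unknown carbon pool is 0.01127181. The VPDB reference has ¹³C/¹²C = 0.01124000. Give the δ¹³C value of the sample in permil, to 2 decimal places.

2.83 permil

δ¹³C = (R_sample / R_standard − 1) × 1000
R_sample / R_standard = 0.01127181 / 0.01124000 = 1.002830
δ¹³C = (1.002830 − 1) × 1000 = 2.830 permil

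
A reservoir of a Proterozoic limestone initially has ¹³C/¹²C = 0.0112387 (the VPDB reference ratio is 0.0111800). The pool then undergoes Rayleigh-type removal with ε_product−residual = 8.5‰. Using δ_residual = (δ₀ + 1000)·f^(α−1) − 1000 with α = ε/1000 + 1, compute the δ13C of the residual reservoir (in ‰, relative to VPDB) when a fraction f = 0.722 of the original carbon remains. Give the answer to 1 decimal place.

δ₀ = (0.0112387/0.0111800 − 1)×1000 = (1.005250 − 1)×1000 = 5.250‰
α − 1 = ε/1000 = 0.0085
f^(α−1) = 0.722^(0.0085) = 0.997235
δ_res = (5.250 + 1000) × 0.997235 − 1000 = 1002.471 − 1000 = 2.47‰

2.5‰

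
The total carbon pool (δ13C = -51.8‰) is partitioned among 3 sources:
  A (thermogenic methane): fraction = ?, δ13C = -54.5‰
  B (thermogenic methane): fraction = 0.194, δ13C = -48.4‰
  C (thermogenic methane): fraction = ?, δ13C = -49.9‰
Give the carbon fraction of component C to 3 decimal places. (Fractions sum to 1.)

Let f_C and f_A be the unknown fractions; fractions sum to 1 so f_C + f_A = 0.806.
Mass balance: Σ fᵢ·δᵢ = δ_bulk ⇒ f_C·(-49.9) + f_A·(-54.5) = -51.8 − (-9.390) = -42.410
Substitute f_A = 0.806 − f_C:
f_C·(-49.9 − -54.5) = -42.410 − 0.806×(-54.5) = 1.517
f_C = 1.517 / 4.6 = 0.3297

0.330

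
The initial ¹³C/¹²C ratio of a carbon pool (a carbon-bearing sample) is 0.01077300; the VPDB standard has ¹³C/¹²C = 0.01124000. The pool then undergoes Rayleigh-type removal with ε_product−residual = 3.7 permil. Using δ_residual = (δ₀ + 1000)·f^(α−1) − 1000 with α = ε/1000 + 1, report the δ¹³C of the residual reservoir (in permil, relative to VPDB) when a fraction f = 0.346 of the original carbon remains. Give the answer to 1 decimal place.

-45.3 permil

δ₀ = (0.01077300/0.01124000 − 1)×1000 = (0.958452 − 1)×1000 = -41.548 permil
α − 1 = ε/1000 = 0.0037
f^(α−1) = 0.346^(0.0037) = 0.996081
δ_res = (-41.548 + 1000) × 0.996081 − 1000 = 954.696 − 1000 = -45.30 permil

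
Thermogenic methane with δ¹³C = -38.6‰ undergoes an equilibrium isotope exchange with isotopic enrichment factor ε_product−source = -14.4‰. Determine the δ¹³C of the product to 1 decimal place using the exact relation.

To first order, δ_product ≈ δ_source + ε = -53.0‰.
Exactly, δ_product = (δ_source + 1000)·(ε/1000 + 1) − 1000.
δ_product = (-38.6 + 1000) × (-14.4/1000 + 1) − 1000
δ_product = -52.44‰

-52.4‰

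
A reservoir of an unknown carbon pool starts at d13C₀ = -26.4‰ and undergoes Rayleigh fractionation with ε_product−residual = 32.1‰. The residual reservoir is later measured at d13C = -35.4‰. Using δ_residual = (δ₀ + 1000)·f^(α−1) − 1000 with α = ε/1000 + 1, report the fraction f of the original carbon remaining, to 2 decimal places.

α − 1 = ε/1000 = 0.0321
(δ_res + 1000)/(δ₀ + 1000) = (-35.4 + 1000)/(-26.4 + 1000) = 964.6/973.6 = 0.990756
f = 0.990756^(1/0.0321) = exp(ln(0.990756)/0.0321) = exp(-0.00929/0.0321)
f = exp(-0.2893) = 0.7488

0.75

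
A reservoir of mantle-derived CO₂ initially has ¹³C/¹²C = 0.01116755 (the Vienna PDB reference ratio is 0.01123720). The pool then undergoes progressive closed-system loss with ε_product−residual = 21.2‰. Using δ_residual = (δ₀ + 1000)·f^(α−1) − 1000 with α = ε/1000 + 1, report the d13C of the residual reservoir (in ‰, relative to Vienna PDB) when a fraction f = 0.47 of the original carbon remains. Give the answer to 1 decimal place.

-22.0‰

δ₀ = (0.01116755/0.01123720 − 1)×1000 = (0.993802 − 1)×1000 = -6.198‰
α − 1 = ε/1000 = 0.0212
f^(α−1) = 0.47^(0.0212) = 0.984121
δ_res = (-6.198 + 1000) × 0.984121 − 1000 = 978.021 − 1000 = -21.98‰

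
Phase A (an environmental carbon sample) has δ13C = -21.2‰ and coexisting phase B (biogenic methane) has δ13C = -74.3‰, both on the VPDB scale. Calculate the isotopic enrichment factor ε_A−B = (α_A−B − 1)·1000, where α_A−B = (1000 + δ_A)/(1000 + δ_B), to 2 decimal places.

α_A−B = (1000 + -21.2) / (1000 + -74.3) = 978.8 / 925.7 = 1.057362
ε_A−B = (1.057362 − 1) × 1000 = 57.362‰
(The approximation ε ≈ δ_A − δ_B would give 53.1‰.)

57.36‰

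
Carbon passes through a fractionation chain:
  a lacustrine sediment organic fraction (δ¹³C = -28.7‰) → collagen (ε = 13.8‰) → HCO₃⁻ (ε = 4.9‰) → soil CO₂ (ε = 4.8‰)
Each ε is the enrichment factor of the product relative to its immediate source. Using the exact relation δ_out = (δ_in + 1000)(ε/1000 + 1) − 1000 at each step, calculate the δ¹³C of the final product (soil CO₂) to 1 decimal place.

step 1: δ = (-28.70 + 1000)·(13.8/1000 + 1) − 1000 = -15.30‰
step 2: δ = (-15.30 + 1000)·(4.9/1000 + 1) − 1000 = -10.47‰
step 3: δ = (-10.47 + 1000)·(4.8/1000 + 1) − 1000 = -5.72‰

-5.7‰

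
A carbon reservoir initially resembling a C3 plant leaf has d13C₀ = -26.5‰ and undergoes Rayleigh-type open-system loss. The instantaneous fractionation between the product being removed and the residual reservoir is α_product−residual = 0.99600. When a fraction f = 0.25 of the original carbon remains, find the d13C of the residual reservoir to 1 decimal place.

Rayleigh residual: δ_res = (δ₀ + 1000)·f^(α−1) − 1000
α − 1 = -0.00400
f^(α−1) = 0.25^(-0.00400) = 1.005561
δ_res = (-26.5 + 1000) × 1.005561 − 1000 = 978.913 − 1000 = -21.09‰

-21.1‰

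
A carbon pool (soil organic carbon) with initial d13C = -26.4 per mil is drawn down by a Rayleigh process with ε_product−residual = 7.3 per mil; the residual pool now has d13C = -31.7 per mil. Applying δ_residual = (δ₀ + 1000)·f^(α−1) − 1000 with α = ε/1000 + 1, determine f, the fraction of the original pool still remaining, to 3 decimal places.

0.473

α − 1 = ε/1000 = 0.0073
(δ_res + 1000)/(δ₀ + 1000) = (-31.7 + 1000)/(-26.4 + 1000) = 968.3/973.6 = 0.994556
f = 0.994556^(1/0.0073) = exp(ln(0.994556)/0.0073) = exp(-0.00546/0.0073)
f = exp(-0.7478) = 0.4734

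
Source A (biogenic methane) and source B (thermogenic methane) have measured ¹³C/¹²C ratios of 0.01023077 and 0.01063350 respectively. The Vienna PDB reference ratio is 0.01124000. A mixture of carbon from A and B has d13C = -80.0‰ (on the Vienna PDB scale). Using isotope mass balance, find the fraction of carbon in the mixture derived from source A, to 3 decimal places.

δ_A = (0.01023077/0.01124000 − 1)×1000 = (0.910211 − 1)×1000 = -89.789‰
δ_B = (0.01063350/0.01124000 − 1)×1000 = (0.946041 − 1)×1000 = -53.959‰
f_A = (δ_mix − δ_B)/(δ_A − δ_B) = (-80.0 − (-53.959))/(-89.789 − (-53.959))
f_A = -26.041 / -35.830 = 0.7268

0.727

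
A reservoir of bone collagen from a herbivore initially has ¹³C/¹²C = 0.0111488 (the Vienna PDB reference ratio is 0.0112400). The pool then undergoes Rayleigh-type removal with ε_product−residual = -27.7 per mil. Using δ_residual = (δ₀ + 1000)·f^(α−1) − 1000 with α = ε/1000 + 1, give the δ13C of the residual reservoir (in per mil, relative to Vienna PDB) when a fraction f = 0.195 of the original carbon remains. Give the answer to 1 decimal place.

37.8 per mil

δ₀ = (0.0111488/0.0112400 − 1)×1000 = (0.991886 − 1)×1000 = -8.114 per mil
α − 1 = ε/1000 = -0.0277
f^(α−1) = 0.195^(-0.0277) = 1.046324
δ_res = (-8.114 + 1000) × 1.046324 − 1000 = 1037.834 − 1000 = 37.83 per mil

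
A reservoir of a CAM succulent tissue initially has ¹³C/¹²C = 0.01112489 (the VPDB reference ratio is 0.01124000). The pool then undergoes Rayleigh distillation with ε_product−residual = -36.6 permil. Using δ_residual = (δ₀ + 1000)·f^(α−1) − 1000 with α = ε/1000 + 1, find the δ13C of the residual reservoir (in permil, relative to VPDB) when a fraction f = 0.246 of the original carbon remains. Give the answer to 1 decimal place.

41.9 permil

δ₀ = (0.01112489/0.01124000 − 1)×1000 = (0.989759 − 1)×1000 = -10.241 permil
α − 1 = ε/1000 = -0.0366
f^(α−1) = 0.246^(-0.0366) = 1.052669
δ_res = (-10.241 + 1000) × 1.052669 − 1000 = 1041.888 − 1000 = 41.89 permil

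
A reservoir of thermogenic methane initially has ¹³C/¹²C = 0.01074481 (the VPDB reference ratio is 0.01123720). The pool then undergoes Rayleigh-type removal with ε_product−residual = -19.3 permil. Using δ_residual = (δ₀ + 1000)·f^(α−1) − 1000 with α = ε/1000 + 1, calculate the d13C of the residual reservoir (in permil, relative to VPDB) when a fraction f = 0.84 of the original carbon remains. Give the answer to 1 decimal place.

δ₀ = (0.01074481/0.01123720 − 1)×1000 = (0.956182 − 1)×1000 = -43.818 permil
α − 1 = ε/1000 = -0.0193
f^(α−1) = 0.84^(-0.0193) = 1.003371
δ_res = (-43.818 + 1000) × 1.003371 − 1000 = 959.405 − 1000 = -40.59 permil

-40.6 permil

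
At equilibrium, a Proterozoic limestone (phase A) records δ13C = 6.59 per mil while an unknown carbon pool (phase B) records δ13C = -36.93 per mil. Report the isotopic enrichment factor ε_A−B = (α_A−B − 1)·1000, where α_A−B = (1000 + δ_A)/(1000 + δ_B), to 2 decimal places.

45.19 per mil

α_A−B = (1000 + 6.59) / (1000 + -36.93) = 1006.59 / 963.07 = 1.045189
ε_A−B = (1.045189 − 1) × 1000 = 45.189 per mil
(The approximation ε ≈ δ_A − δ_B would give 43.52 per mil.)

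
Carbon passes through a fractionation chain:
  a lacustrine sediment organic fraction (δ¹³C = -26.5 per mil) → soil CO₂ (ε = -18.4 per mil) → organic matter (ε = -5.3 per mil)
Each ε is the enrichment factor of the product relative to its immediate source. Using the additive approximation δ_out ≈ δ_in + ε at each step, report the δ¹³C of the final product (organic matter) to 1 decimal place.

step 1: δ ≈ -26.5 + (-18.4) = -44.9 per mil
step 2: δ ≈ -44.9 + (-5.3) = -50.2 per mil

-50.2 per mil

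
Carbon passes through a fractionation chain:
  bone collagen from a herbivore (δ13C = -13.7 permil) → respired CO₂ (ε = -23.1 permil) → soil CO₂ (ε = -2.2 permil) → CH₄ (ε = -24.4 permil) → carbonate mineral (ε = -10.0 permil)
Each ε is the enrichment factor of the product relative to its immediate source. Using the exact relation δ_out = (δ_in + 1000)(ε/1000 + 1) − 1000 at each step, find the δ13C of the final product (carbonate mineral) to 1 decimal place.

step 1: δ = (-13.70 + 1000)·(-23.1/1000 + 1) − 1000 = -36.48 permil
step 2: δ = (-36.48 + 1000)·(-2.2/1000 + 1) − 1000 = -38.60 permil
step 3: δ = (-38.60 + 1000)·(-24.4/1000 + 1) − 1000 = -62.06 permil
step 4: δ = (-62.06 + 1000)·(-10.0/1000 + 1) − 1000 = -71.44 permil

-71.4 permil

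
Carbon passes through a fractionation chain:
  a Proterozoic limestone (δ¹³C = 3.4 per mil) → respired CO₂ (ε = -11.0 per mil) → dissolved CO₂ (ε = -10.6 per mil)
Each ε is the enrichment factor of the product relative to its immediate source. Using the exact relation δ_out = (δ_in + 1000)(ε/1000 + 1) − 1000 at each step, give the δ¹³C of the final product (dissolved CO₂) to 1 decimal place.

-18.2 per mil

step 1: δ = (3.40 + 1000)·(-11.0/1000 + 1) − 1000 = -7.64 per mil
step 2: δ = (-7.64 + 1000)·(-10.6/1000 + 1) − 1000 = -18.16 per mil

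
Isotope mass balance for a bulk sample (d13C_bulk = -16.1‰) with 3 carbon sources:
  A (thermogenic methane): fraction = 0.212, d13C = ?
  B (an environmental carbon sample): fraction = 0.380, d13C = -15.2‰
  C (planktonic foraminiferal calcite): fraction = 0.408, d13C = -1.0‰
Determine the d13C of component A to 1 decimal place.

-46.8‰

Isotope mass balance: δ_bulk = Σ fᵢ·δᵢ.
-16.1 = 0.212×δ_A + 0.380×(-15.2) + 0.408×(-1.0)
0.212·δ_A = -16.1 − (-6.184) = -9.916
δ_A = -9.916 / 0.212 = -46.77‰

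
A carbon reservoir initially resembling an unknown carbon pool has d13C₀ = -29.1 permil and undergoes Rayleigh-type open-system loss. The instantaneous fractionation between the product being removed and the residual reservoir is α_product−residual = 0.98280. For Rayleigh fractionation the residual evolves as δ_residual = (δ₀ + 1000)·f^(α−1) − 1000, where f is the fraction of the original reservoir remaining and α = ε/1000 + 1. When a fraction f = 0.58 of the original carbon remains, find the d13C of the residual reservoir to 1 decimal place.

Rayleigh residual: δ_res = (δ₀ + 1000)·f^(α−1) − 1000
α − 1 = -0.01720
f^(α−1) = 0.58^(-0.01720) = 1.009413
δ_res = (-29.1 + 1000) × 1.009413 − 1000 = 980.039 − 1000 = -19.96 permil

-20.0 permil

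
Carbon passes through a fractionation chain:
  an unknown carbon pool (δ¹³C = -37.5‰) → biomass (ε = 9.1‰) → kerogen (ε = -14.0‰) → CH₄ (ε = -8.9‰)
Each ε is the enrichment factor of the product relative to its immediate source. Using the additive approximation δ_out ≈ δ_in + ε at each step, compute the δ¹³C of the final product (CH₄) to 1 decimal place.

-51.3‰

step 1: δ ≈ -37.5 + (9.1) = -28.4‰
step 2: δ ≈ -28.4 + (-14.0) = -42.4‰
step 3: δ ≈ -42.4 + (-8.9) = -51.3‰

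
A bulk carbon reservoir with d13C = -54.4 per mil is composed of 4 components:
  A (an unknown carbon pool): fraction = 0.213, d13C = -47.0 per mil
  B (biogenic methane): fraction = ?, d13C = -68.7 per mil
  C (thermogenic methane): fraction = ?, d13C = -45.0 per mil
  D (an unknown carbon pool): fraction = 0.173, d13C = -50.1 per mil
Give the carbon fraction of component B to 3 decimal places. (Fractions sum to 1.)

Let f_B and f_C be the unknown fractions; fractions sum to 1 so f_B + f_C = 0.614.
Mass balance: Σ fᵢ·δᵢ = δ_bulk ⇒ f_B·(-68.7) + f_C·(-45.0) = -54.4 − (-18.678) = -35.722
Substitute f_C = 0.614 − f_B:
f_B·(-68.7 − -45.0) = -35.722 − 0.614×(-45.0) = -8.092
f_B = -8.092 / -23.7 = 0.3414

0.341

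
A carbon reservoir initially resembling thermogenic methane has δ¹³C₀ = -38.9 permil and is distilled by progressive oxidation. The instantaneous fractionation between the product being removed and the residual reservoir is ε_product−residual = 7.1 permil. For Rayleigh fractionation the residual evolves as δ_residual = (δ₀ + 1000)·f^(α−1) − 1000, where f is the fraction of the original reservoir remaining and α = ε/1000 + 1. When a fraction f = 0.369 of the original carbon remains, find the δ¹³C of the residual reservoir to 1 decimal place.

Rayleigh residual: δ_res = (δ₀ + 1000)·f^(α−1) − 1000
α = ε/1000 + 1 = 1.00710, so α − 1 = 0.00710
f^(α−1) = 0.369^(0.00710) = 0.992947
δ_res = (-38.9 + 1000) × 0.992947 − 1000 = 954.321 − 1000 = -45.68 permil

-45.7 permil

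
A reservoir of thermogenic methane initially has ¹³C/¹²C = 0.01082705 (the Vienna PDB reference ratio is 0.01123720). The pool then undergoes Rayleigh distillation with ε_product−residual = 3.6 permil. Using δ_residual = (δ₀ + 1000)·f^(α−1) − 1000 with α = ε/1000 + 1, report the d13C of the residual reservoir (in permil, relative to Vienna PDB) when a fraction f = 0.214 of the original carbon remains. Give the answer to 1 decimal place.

-41.8 permil

δ₀ = (0.01082705/0.01123720 − 1)×1000 = (0.963501 − 1)×1000 = -36.499 permil
α − 1 = ε/1000 = 0.0036
f^(α−1) = 0.214^(0.0036) = 0.994465
δ_res = (-36.499 + 1000) × 0.994465 − 1000 = 958.168 − 1000 = -41.83 permil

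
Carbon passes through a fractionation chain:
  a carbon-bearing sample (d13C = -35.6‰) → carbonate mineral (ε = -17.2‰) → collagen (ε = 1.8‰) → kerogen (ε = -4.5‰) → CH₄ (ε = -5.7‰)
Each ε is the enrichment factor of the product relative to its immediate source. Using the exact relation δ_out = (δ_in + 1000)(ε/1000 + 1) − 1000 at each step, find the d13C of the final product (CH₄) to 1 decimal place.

step 1: δ = (-35.60 + 1000)·(-17.2/1000 + 1) − 1000 = -52.19‰
step 2: δ = (-52.19 + 1000)·(1.8/1000 + 1) − 1000 = -50.48‰
step 3: δ = (-50.48 + 1000)·(-4.5/1000 + 1) − 1000 = -54.75‰
step 4: δ = (-54.75 + 1000)·(-5.7/1000 + 1) − 1000 = -60.14‰

-60.1‰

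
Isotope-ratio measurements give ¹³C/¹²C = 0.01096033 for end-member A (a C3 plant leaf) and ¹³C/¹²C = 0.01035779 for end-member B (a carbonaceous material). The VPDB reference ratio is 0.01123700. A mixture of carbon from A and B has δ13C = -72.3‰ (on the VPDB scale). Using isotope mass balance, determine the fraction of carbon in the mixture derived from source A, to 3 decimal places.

0.111

δ_A = (0.01096033/0.01123700 − 1)×1000 = (0.975379 − 1)×1000 = -24.621‰
δ_B = (0.01035779/0.01123700 − 1)×1000 = (0.921758 − 1)×1000 = -78.242‰
f_A = (δ_mix − δ_B)/(δ_A − δ_B) = (-72.3 − (-78.242))/(-24.621 − (-78.242))
f_A = 5.942 / 53.621 = 0.1108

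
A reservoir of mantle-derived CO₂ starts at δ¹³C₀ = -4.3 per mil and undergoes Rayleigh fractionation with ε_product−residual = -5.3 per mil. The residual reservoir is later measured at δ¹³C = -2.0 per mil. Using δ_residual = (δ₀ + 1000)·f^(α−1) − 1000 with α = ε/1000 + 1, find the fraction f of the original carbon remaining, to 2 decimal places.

0.65

α − 1 = ε/1000 = -0.0053
(δ_res + 1000)/(δ₀ + 1000) = (-2.0 + 1000)/(-4.3 + 1000) = 998.0/995.7 = 1.002310
f = 1.002310^(1/-0.0053) = exp(ln(1.002310)/-0.0053) = exp(0.00231/-0.0053)
f = exp(-0.4353) = 0.6470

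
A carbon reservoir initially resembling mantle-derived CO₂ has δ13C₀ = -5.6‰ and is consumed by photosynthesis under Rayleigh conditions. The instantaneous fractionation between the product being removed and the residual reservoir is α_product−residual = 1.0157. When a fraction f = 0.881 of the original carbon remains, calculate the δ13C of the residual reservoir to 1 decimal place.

-7.6‰

Rayleigh residual: δ_res = (δ₀ + 1000)·f^(α−1) − 1000
α − 1 = 0.01570
f^(α−1) = 0.881^(0.01570) = 0.998013
δ_res = (-5.6 + 1000) × 0.998013 − 1000 = 992.424 − 1000 = -7.58‰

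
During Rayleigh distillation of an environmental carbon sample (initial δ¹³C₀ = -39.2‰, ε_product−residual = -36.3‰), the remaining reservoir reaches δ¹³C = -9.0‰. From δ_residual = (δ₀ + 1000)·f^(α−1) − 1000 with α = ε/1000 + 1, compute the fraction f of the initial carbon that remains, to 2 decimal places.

α − 1 = ε/1000 = -0.0363
(δ_res + 1000)/(δ₀ + 1000) = (-9.0 + 1000)/(-39.2 + 1000) = 991.0/960.8 = 1.031432
f = 1.031432^(1/-0.0363) = exp(ln(1.031432)/-0.0363) = exp(0.03095/-0.0363)
f = exp(-0.8526) = 0.4263

0.43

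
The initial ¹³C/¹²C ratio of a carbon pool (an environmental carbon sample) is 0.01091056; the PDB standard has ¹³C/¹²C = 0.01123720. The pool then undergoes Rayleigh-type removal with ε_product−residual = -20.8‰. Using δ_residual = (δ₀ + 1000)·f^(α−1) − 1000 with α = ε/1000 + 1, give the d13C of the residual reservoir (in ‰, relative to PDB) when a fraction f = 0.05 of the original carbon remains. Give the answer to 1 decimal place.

δ₀ = (0.01091056/0.01123720 − 1)×1000 = (0.970932 − 1)×1000 = -29.068‰
α − 1 = ε/1000 = -0.0208
f^(α−1) = 0.05^(-0.0208) = 1.064294
δ_res = (-29.068 + 1000) × 1.064294 − 1000 = 1033.357 − 1000 = 33.36‰

33.4‰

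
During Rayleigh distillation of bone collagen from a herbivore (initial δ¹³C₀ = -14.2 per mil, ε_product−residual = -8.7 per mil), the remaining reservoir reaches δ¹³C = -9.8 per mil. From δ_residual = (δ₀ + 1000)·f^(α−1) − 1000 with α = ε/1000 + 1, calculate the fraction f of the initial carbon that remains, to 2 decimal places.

0.60

α − 1 = ε/1000 = -0.0087
(δ_res + 1000)/(δ₀ + 1000) = (-9.8 + 1000)/(-14.2 + 1000) = 990.2/985.8 = 1.004463
f = 1.004463^(1/-0.0087) = exp(ln(1.004463)/-0.0087) = exp(0.00445/-0.0087)
f = exp(-0.5119) = 0.5994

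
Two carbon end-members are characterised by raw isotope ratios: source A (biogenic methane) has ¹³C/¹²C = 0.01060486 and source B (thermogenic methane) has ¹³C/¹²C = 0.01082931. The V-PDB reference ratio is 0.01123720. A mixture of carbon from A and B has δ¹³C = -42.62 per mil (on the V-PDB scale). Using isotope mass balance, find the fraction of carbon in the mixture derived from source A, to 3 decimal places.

0.317

δ_A = (0.01060486/0.01123720 − 1)×1000 = (0.943728 − 1)×1000 = -56.272 per mil
δ_B = (0.01082931/0.01123720 − 1)×1000 = (0.963702 − 1)×1000 = -36.298 per mil
f_A = (δ_mix − δ_B)/(δ_A − δ_B) = (-42.62 − (-36.298))/(-56.272 − (-36.298))
f_A = -6.322 / -19.974 = 0.3165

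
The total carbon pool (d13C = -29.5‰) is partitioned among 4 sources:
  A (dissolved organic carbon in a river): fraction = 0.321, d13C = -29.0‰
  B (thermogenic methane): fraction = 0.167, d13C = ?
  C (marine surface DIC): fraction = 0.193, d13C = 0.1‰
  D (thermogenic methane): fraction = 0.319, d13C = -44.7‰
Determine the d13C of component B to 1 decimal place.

Isotope mass balance: δ_bulk = Σ fᵢ·δᵢ.
-29.5 = 0.321×(-29.0) + 0.167×δ_B + 0.193×(0.1) + 0.319×(-44.7)
0.167·δ_B = -29.5 − (-23.549) = -5.951
δ_B = -5.951 / 0.167 = -35.63‰

-35.6‰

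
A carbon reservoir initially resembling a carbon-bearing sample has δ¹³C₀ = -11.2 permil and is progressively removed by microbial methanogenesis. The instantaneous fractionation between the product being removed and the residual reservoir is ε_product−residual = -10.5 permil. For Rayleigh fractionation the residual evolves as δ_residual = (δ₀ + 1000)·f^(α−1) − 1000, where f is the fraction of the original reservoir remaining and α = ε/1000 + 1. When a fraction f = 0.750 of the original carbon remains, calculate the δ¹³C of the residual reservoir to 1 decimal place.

-8.2 permil

Rayleigh residual: δ_res = (δ₀ + 1000)·f^(α−1) − 1000
α = ε/1000 + 1 = 0.98950, so α − 1 = -0.01050
f^(α−1) = 0.750^(-0.01050) = 1.003025
δ_res = (-11.2 + 1000) × 1.003025 − 1000 = 991.791 − 1000 = -8.21 permil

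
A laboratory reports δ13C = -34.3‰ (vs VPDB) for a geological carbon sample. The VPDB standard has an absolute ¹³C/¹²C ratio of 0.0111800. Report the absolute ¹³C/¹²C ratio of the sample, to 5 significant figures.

R_sample = R_standard × (δ13C/1000 + 1)
R_sample = 0.0111800 × (-34.3/1000 + 1) = 0.0111800 × 0.965700
R_sample = 0.0107965

0.010797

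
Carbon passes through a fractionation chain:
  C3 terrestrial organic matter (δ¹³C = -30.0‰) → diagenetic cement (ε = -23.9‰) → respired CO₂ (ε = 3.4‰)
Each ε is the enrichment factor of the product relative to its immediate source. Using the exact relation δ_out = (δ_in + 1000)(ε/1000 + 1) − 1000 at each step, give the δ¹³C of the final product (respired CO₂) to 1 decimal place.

step 1: δ = (-30.00 + 1000)·(-23.9/1000 + 1) − 1000 = -53.18‰
step 2: δ = (-53.18 + 1000)·(3.4/1000 + 1) − 1000 = -49.96‰

-50.0‰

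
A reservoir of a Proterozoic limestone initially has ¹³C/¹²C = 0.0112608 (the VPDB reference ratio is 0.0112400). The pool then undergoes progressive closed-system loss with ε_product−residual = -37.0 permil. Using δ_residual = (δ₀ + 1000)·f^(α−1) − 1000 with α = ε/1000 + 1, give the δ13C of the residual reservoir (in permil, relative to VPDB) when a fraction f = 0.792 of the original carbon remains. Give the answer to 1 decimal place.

δ₀ = (0.0112608/0.0112400 − 1)×1000 = (1.001851 − 1)×1000 = 1.851 permil
α − 1 = ε/1000 = -0.0370
f^(α−1) = 0.792^(-0.0370) = 1.008666
δ_res = (1.851 + 1000) × 1.008666 − 1000 = 1010.532 − 1000 = 10.53 permil

10.5 permil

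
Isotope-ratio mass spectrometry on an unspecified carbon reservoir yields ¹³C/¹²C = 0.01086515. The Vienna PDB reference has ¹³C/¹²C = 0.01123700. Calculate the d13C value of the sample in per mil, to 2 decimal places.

-33.09 per mil

d13C = (R_sample / R_standard − 1) × 1000
R_sample / R_standard = 0.01086515 / 0.01123700 = 0.966908
d13C = (0.966908 − 1) × 1000 = -33.092 per mil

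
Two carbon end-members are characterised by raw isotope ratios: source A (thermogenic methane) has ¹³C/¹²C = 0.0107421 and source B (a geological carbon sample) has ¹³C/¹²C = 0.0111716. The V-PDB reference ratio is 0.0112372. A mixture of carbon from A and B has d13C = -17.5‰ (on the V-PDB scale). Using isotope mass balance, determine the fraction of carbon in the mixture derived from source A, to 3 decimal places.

δ_A = (0.0107421/0.0112372 − 1)×1000 = (0.955941 − 1)×1000 = -44.059‰
δ_B = (0.0111716/0.0112372 − 1)×1000 = (0.994162 − 1)×1000 = -5.838‰
f_A = (δ_mix − δ_B)/(δ_A − δ_B) = (-17.5 − (-5.838))/(-44.059 − (-5.838))
f_A = -11.662 / -38.221 = 0.3051

0.305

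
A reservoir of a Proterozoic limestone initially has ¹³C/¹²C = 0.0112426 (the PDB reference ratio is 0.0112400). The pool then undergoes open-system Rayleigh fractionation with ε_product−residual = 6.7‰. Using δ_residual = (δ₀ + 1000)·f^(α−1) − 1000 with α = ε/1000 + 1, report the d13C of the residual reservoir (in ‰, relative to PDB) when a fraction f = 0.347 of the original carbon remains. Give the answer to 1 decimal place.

-6.8‰

δ₀ = (0.0112426/0.0112400 − 1)×1000 = (1.000231 − 1)×1000 = 0.231‰
α − 1 = ε/1000 = 0.0067
f^(α−1) = 0.347^(0.0067) = 0.992934
δ_res = (0.231 + 1000) × 0.992934 − 1000 = 993.163 − 1000 = -6.84‰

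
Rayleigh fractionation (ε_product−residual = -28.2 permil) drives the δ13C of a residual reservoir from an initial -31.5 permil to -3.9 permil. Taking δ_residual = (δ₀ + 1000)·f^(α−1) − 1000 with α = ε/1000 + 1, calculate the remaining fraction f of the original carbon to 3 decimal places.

0.369

α − 1 = ε/1000 = -0.0282
(δ_res + 1000)/(δ₀ + 1000) = (-3.9 + 1000)/(-31.5 + 1000) = 996.1/968.5 = 1.028498
f = 1.028498^(1/-0.0282) = exp(ln(1.028498)/-0.0282) = exp(0.02810/-0.0282)
f = exp(-0.9964) = 0.3692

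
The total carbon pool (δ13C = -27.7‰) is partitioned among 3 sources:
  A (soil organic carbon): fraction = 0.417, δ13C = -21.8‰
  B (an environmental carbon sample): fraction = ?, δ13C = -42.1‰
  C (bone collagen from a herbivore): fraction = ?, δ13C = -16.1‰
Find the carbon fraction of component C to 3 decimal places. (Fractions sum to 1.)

0.228

Let f_C and f_B be the unknown fractions; fractions sum to 1 so f_C + f_B = 0.583.
Mass balance: Σ fᵢ·δᵢ = δ_bulk ⇒ f_C·(-16.1) + f_B·(-42.1) = -27.7 − (-9.091) = -18.609
Substitute f_B = 0.583 − f_C:
f_C·(-16.1 − -42.1) = -18.609 − 0.583×(-42.1) = 5.935
f_C = 5.935 / 26.0 = 0.2283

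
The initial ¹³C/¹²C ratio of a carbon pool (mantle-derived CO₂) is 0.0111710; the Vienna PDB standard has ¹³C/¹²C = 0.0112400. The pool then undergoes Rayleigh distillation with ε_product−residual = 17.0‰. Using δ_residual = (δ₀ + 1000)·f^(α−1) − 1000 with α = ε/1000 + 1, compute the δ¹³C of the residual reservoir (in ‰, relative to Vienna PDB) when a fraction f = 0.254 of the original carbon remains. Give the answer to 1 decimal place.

-29.0‰

δ₀ = (0.0111710/0.0112400 − 1)×1000 = (0.993861 − 1)×1000 = -6.139‰
α − 1 = ε/1000 = 0.0170
f^(α−1) = 0.254^(0.0170) = 0.976972
δ_res = (-6.139 + 1000) × 0.976972 − 1000 = 970.975 − 1000 = -29.03‰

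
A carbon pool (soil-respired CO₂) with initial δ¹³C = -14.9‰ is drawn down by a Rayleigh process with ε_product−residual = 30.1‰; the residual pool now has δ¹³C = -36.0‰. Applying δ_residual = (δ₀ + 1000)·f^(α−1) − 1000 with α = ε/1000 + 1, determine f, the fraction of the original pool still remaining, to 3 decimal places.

0.487

α − 1 = ε/1000 = 0.0301
(δ_res + 1000)/(δ₀ + 1000) = (-36.0 + 1000)/(-14.9 + 1000) = 964.0/985.1 = 0.978581
f = 0.978581^(1/0.0301) = exp(ln(0.978581)/0.0301) = exp(-0.02165/0.0301)
f = exp(-0.7193) = 0.4871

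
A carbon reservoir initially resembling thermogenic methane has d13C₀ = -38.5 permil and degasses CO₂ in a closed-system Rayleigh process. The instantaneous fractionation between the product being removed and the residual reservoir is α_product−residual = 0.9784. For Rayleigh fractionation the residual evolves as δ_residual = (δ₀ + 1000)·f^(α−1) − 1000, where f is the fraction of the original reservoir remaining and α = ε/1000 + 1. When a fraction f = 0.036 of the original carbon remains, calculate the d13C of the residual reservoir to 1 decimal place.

33.1 permil

Rayleigh residual: δ_res = (δ₀ + 1000)·f^(α−1) − 1000
α − 1 = -0.02160
f^(α−1) = 0.036^(-0.02160) = 1.074444
δ_res = (-38.5 + 1000) × 1.074444 − 1000 = 1033.078 − 1000 = 33.08 permil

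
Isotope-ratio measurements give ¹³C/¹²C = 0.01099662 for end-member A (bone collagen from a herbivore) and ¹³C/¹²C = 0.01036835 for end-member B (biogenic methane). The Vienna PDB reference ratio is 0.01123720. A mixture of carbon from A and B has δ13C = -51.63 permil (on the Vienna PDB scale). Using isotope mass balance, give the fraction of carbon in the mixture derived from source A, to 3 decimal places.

0.459

δ_A = (0.01099662/0.01123720 − 1)×1000 = (0.978591 − 1)×1000 = -21.409 permil
δ_B = (0.01036835/0.01123720 − 1)×1000 = (0.922681 − 1)×1000 = -77.319 permil
f_A = (δ_mix − δ_B)/(δ_A − δ_B) = (-51.63 − (-77.319))/(-21.409 − (-77.319))
f_A = 25.689 / 55.910 = 0.4595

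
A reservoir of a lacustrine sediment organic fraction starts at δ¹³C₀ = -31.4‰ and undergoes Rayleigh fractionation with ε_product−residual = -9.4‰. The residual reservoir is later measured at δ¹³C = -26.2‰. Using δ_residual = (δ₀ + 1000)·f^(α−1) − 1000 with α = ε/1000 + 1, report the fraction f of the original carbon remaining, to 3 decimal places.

0.566

α − 1 = ε/1000 = -0.0094
(δ_res + 1000)/(δ₀ + 1000) = (-26.2 + 1000)/(-31.4 + 1000) = 973.8/968.6 = 1.005369
f = 1.005369^(1/-0.0094) = exp(ln(1.005369)/-0.0094) = exp(0.00535/-0.0094)
f = exp(-0.5696) = 0.5658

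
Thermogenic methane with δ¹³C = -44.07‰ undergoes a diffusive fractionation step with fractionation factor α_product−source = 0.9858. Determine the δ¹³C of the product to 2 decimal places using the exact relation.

-57.64‰

δ_product = (δ_source + 1000)·α − 1000
δ_product = (-44.07 + 1000) × 0.9858 − 1000
δ_product = 942.356 − 1000 = -57.644‰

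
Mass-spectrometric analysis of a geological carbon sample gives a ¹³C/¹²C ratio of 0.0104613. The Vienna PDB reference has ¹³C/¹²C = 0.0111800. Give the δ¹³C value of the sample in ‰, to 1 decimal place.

-64.3‰

δ¹³C = (R_sample / R_standard − 1) × 1000
R_sample / R_standard = 0.0104613 / 0.0111800 = 0.935716
δ¹³C = (0.935716 − 1) × 1000 = -64.28‰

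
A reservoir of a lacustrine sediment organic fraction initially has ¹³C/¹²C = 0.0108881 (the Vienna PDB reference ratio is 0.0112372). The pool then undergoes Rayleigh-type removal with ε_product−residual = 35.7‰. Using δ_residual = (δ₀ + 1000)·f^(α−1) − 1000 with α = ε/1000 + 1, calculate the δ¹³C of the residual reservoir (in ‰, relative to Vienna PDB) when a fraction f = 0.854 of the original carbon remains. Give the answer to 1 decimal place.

-36.5‰

δ₀ = (0.0108881/0.0112372 − 1)×1000 = (0.968934 − 1)×1000 = -31.066‰
α − 1 = ε/1000 = 0.0357
f^(α−1) = 0.854^(0.0357) = 0.994382
δ_res = (-31.066 + 1000) × 0.994382 − 1000 = 963.490 − 1000 = -36.51‰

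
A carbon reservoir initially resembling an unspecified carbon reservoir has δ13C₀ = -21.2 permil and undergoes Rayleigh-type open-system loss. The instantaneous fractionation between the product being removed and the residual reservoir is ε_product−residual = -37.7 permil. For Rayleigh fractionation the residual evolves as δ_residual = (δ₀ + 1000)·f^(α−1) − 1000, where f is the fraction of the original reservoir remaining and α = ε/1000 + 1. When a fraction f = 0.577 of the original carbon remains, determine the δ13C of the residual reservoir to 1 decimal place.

-0.7 permil

Rayleigh residual: δ_res = (δ₀ + 1000)·f^(α−1) − 1000
α = ε/1000 + 1 = 0.96230, so α − 1 = -0.03770
f^(α−1) = 0.577^(-0.03770) = 1.020948
δ_res = (-21.2 + 1000) × 1.020948 − 1000 = 999.304 − 1000 = -0.70 permil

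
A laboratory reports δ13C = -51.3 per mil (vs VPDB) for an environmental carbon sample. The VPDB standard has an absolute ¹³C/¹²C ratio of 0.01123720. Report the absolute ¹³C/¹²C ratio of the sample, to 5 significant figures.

0.010661

R_sample = R_standard × (δ13C/1000 + 1)
R_sample = 0.01123720 × (-51.3/1000 + 1) = 0.01123720 × 0.948700
R_sample = 0.0106607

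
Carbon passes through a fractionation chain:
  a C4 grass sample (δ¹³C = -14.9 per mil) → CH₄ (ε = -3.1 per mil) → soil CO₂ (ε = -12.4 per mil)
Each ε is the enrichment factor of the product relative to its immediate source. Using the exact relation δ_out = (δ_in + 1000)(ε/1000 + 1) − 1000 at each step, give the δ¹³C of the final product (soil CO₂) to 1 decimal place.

step 1: δ = (-14.90 + 1000)·(-3.1/1000 + 1) − 1000 = -17.95 per mil
step 2: δ = (-17.95 + 1000)·(-12.4/1000 + 1) − 1000 = -30.13 per mil

-30.1 per mil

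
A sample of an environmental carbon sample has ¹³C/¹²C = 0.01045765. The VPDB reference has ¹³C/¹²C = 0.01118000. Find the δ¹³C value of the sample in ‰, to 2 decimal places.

-64.61‰

δ¹³C = (R_sample / R_standard − 1) × 1000
R_sample / R_standard = 0.01045765 / 0.01118000 = 0.935389
δ¹³C = (0.935389 − 1) × 1000 = -64.611‰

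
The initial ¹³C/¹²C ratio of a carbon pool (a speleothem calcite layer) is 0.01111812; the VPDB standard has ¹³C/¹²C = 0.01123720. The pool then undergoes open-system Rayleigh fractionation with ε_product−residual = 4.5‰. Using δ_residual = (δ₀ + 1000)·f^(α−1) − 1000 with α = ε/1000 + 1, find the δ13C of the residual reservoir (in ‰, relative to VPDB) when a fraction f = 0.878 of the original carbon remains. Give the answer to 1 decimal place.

δ₀ = (0.01111812/0.01123720 − 1)×1000 = (0.989403 − 1)×1000 = -10.597‰
α − 1 = ε/1000 = 0.0045
f^(α−1) = 0.878^(0.0045) = 0.999415
δ_res = (-10.597 + 1000) × 0.999415 − 1000 = 988.824 − 1000 = -11.18‰

-11.2‰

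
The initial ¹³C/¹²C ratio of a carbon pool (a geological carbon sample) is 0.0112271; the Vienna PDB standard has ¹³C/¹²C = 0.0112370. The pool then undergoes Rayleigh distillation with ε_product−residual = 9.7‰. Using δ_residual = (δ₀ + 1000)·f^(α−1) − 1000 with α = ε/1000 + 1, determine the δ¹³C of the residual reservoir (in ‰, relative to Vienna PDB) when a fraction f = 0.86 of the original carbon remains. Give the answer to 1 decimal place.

δ₀ = (0.0112271/0.0112370 − 1)×1000 = (0.999119 − 1)×1000 = -0.881‰
α − 1 = ε/1000 = 0.0097
f^(α−1) = 0.86^(0.0097) = 0.998538
δ_res = (-0.881 + 1000) × 0.998538 − 1000 = 997.658 − 1000 = -2.34‰

-2.3‰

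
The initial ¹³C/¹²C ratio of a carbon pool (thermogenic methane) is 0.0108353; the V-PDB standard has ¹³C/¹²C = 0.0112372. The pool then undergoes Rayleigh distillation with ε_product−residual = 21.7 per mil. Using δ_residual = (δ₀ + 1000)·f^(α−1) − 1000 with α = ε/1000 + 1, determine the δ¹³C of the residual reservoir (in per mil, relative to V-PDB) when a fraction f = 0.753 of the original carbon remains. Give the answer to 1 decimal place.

δ₀ = (0.0108353/0.0112372 − 1)×1000 = (0.964235 − 1)×1000 = -35.765 per mil
α − 1 = ε/1000 = 0.0217
f^(α−1) = 0.753^(0.0217) = 0.993863
δ_res = (-35.765 + 1000) × 0.993863 − 1000 = 958.317 − 1000 = -41.68 per mil

-41.7 per mil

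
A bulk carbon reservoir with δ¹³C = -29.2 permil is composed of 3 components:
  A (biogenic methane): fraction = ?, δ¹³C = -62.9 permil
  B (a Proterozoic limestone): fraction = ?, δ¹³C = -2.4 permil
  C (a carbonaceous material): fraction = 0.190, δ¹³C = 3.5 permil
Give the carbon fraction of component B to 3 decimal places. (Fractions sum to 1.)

0.348

Let f_B and f_A be the unknown fractions; fractions sum to 1 so f_B + f_A = 0.810.
Mass balance: Σ fᵢ·δᵢ = δ_bulk ⇒ f_B·(-2.4) + f_A·(-62.9) = -29.2 − (0.665) = -29.865
Substitute f_A = 0.810 − f_B:
f_B·(-2.4 − -62.9) = -29.865 − 0.810×(-62.9) = 21.084
f_B = 21.084 / 60.5 = 0.3485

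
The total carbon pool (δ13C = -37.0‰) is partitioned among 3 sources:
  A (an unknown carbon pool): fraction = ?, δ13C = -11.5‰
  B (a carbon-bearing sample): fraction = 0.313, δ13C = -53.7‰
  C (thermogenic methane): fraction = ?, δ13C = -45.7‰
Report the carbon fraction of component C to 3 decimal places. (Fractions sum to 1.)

Let f_C and f_A be the unknown fractions; fractions sum to 1 so f_C + f_A = 0.687.
Mass balance: Σ fᵢ·δᵢ = δ_bulk ⇒ f_C·(-45.7) + f_A·(-11.5) = -37.0 − (-16.808) = -20.192
Substitute f_A = 0.687 − f_C:
f_C·(-45.7 − -11.5) = -20.192 − 0.687×(-11.5) = -12.291
f_C = -12.291 / -34.2 = 0.3594

0.359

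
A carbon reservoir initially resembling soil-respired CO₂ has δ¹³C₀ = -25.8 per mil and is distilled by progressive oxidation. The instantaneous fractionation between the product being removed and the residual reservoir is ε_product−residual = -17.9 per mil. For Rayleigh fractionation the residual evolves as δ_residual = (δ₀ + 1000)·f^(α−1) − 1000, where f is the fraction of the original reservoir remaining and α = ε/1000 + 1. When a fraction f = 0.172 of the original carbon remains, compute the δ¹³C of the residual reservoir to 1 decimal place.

Rayleigh residual: δ_res = (δ₀ + 1000)·f^(α−1) − 1000
α = ε/1000 + 1 = 0.98210, so α − 1 = -0.01790
f^(α−1) = 0.172^(-0.01790) = 1.032010
δ_res = (-25.8 + 1000) × 1.032010 − 1000 = 1005.384 − 1000 = 5.38 per mil

5.4 per mil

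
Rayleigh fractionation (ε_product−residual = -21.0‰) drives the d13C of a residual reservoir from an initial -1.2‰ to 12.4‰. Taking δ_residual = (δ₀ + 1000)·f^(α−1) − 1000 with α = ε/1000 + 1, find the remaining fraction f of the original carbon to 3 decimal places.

α − 1 = ε/1000 = -0.0210
(δ_res + 1000)/(δ₀ + 1000) = (12.4 + 1000)/(-1.2 + 1000) = 1012.4/998.8 = 1.013616
f = 1.013616^(1/-0.0210) = exp(ln(1.013616)/-0.0210) = exp(0.01352/-0.0210)
f = exp(-0.6440) = 0.5252

0.525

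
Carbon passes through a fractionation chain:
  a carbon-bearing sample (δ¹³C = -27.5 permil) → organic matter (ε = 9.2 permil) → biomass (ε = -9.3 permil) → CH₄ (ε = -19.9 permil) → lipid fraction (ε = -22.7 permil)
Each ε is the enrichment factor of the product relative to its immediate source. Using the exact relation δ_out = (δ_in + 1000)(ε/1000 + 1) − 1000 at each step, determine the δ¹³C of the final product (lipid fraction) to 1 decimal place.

step 1: δ = (-27.50 + 1000)·(9.2/1000 + 1) − 1000 = -18.55 permil
step 2: δ = (-18.55 + 1000)·(-9.3/1000 + 1) − 1000 = -27.68 permil
step 3: δ = (-27.68 + 1000)·(-19.9/1000 + 1) − 1000 = -47.03 permil
step 4: δ = (-47.03 + 1000)·(-22.7/1000 + 1) − 1000 = -68.66 permil

-68.7 permil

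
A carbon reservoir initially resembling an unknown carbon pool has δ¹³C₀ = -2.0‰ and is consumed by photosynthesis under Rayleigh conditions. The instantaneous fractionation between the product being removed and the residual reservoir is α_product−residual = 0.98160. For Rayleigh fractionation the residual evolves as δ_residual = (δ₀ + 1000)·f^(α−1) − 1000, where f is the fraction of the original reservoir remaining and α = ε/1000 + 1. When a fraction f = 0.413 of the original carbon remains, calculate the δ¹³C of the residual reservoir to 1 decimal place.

Rayleigh residual: δ_res = (δ₀ + 1000)·f^(α−1) − 1000
α − 1 = -0.01840
f^(α−1) = 0.413^(-0.01840) = 1.016404
δ_res = (-2.0 + 1000) × 1.016404 − 1000 = 1014.372 − 1000 = 14.37‰

14.4‰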